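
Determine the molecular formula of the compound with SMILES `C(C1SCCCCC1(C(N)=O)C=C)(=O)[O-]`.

Heavy atoms from the SMILES: 10 C, 1 N, 3 O, 1 S.
Implicit hydrogens by atom environment:
  5 × C: 2 H each → 10
  3 × C: no H
  2 × C: 1 H each → 2
  2 × O: no H
  1 × N: 2 H
  1 × O (charge -1): no H
  1 × S: no H
  Total hydrogens = 14.
Net charge -1.
Molecular formula: C10H14NO3S-

C10H14NO3S-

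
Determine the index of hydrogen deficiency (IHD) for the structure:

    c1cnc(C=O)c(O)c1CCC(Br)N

5

Molecular formula from the SMILES: C9H11BrN2O2.
DoU = (2C + 2 + N − H − X)/2 = (2·9 + 2 + 2 − 11 − 1)/2 = 10/2 = 5.
(Structurally: 1 ring(s) + 4 π bond(s) = 5.)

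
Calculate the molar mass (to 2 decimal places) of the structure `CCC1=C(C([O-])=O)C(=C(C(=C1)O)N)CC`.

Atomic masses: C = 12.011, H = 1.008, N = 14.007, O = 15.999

Molecular formula: C11H14NO3-.
M = 11×12.011 + 14×1.008 + 1×14.007 + 3×15.999 = 208.24 g/mol.

208.24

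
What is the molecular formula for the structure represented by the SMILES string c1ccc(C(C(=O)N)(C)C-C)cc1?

C11H15NO

Heavy atoms from the SMILES: 11 C, 1 N, 1 O.
Implicit hydrogens by atom environment:
  5 × C (aromatic): 1 H each → 5
  2 × C: 3 H each → 6
  2 × C: no H
  1 × C: 2 H
  1 × C (aromatic): no H
  1 × N: 2 H
  1 × O: no H
  Total hydrogens = 15.
Molecular formula: C11H15NO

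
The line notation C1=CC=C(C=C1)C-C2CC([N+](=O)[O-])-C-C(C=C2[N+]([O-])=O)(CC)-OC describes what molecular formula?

C17H22N2O5

Heavy atoms from the SMILES: 17 C, 2 N, 5 O.
Implicit hydrogens by atom environment:
  5 × C (aromatic): 1 H each → 5
  4 × C: 2 H each → 8
  3 × C: 1 H each → 3
  3 × O: no H
  2 × C: 3 H each → 6
  2 × C: no H
  2 × N (charge +1): no H
  2 × O (charge -1): no H
  1 × C (aromatic): no H
  Total hydrogens = 22.
Molecular formula: C17H22N2O5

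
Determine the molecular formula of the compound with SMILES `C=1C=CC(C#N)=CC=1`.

C7H5N

Heavy atoms from the SMILES: 7 C, 1 N.
Implicit hydrogens by atom environment:
  5 × C (aromatic): 1 H each → 5
  1 × C (aromatic): no H
  1 × C: no H
  1 × N: no H
  Total hydrogens = 5.
Molecular formula: C7H5N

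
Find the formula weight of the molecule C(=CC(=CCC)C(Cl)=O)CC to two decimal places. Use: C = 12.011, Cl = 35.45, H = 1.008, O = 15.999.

Molecular formula: C9H13ClO.
M = 9×12.011 + 1×35.45 + 13×1.008 + 1×15.999 = 172.65 g/mol.

172.65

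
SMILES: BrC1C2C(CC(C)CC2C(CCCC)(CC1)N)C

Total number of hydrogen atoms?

30

Hydrogens are implicit in SMILES; fill each atom to its normal valence:
  7 × C: 2 H each → 14
  5 × C: 1 H each → 5
  3 × C: 3 H each → 9
  1 × Br: no H
  1 × C: no H
  1 × N: 2 H
  Total hydrogens = 30.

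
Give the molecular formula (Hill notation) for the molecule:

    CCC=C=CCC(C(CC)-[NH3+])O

Heavy atoms from the SMILES: 10 C, 1 N, 1 O.
Implicit hydrogens by atom environment:
  4 × C: 1 H each → 4
  3 × C: 2 H each → 6
  2 × C: 3 H each → 6
  1 × C: no H
  1 × N (charge +1): 3 H
  1 × O: 1 H
  Total hydrogens = 20.
Net charge +1.
Molecular formula: C10H20NO+

C10H20NO+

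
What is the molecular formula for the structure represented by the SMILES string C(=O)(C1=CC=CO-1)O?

Heavy atoms from the SMILES: 5 C, 3 O.
Implicit hydrogens by atom environment:
  3 × C (aromatic): 1 H each → 3
  1 × C (aromatic): no H
  1 × C: no H
  1 × O: 1 H
  1 × O (aromatic): no H
  1 × O: no H
  Total hydrogens = 4.
Molecular formula: C5H4O3

C5H4O3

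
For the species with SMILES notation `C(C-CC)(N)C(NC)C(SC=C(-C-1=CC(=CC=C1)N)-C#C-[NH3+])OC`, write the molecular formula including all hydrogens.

C18H29N4OS+

Heavy atoms from the SMILES: 18 C, 4 N, 1 O, 1 S.
Implicit hydrogens by atom environment:
  4 × C: 1 H each → 4
  4 × C (aromatic): 1 H each → 4
  3 × C: 3 H each → 9
  3 × C: no H
  2 × C: 2 H each → 4
  2 × C (aromatic): no H
  2 × N: 2 H each → 4
  1 × N (charge +1): 3 H
  1 × N: 1 H
  1 × O: no H
  1 × S: no H
  Total hydrogens = 29.
Net charge +1.
Molecular formula: C18H29N4OS+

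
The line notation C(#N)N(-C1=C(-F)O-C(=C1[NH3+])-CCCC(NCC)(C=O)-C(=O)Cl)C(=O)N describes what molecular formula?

C14H18ClFN5O4+

Heavy atoms from the SMILES: 14 C, 1 Cl, 1 F, 5 N, 4 O.
Implicit hydrogens by atom environment:
  4 × C: 2 H each → 8
  4 × C (aromatic): no H
  4 × C: no H
  3 × O: no H
  2 × N: no H
  1 × C: 3 H
  1 × C: 1 H
  1 × Cl: no H
  1 × F: no H
  1 × N (charge +1): 3 H
  1 × N: 2 H
  1 × N: 1 H
  1 × O (aromatic): no H
  Total hydrogens = 18.
Net charge +1.
Molecular formula: C14H18ClFN5O4+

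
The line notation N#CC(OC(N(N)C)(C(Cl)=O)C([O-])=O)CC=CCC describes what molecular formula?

Heavy atoms from the SMILES: 11 C, 1 Cl, 3 N, 4 O.
Implicit hydrogens by atom environment:
  4 × C: no H
  3 × C: 1 H each → 3
  3 × O: no H
  2 × C: 3 H each → 6
  2 × C: 2 H each → 4
  2 × N: no H
  1 × Cl: no H
  1 × N: 2 H
  1 × O (charge -1): no H
  Total hydrogens = 15.
Net charge -1.
Molecular formula: C11H15ClN3O4-

C11H15ClN3O4-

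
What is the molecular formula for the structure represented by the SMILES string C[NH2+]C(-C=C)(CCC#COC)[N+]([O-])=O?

C9H15N2O3+

Heavy atoms from the SMILES: 9 C, 2 N, 3 O.
Implicit hydrogens by atom environment:
  3 × C: 2 H each → 6
  3 × C: no H
  2 × C: 3 H each → 6
  2 × O: no H
  1 × C: 1 H
  1 × N (charge +1): 2 H
  1 × N (charge +1): no H
  1 × O (charge -1): no H
  Total hydrogens = 15.
Net charge +1.
Molecular formula: C9H15N2O3+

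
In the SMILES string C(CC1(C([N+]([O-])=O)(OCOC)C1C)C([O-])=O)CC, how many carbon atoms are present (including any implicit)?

11

The symbol for carbon appears 11 times in the SMILES.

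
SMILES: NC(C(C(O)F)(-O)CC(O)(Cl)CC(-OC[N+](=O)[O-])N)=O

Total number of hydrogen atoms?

15

Hydrogens are implicit in SMILES; fill each atom to its normal valence:
  3 × C: 2 H each → 6
  3 × C: no H
  3 × O: 1 H each → 3
  3 × O: no H
  2 × C: 1 H each → 2
  2 × N: 2 H each → 4
  1 × Cl: no H
  1 × F: no H
  1 × N (charge +1): no H
  1 × O (charge -1): no H
  Total hydrogens = 15.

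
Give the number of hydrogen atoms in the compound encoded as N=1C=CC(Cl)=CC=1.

Hydrogens are implicit in SMILES; fill each atom to its normal valence:
  4 × C (aromatic): 1 H each → 4
  1 × C (aromatic): no H
  1 × Cl: no H
  1 × N (aromatic): no H
  Total hydrogens = 4.

4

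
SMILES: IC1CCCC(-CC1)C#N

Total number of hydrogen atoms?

Hydrogens are implicit in SMILES; fill each atom to its normal valence:
  5 × C: 2 H each → 10
  2 × C: 1 H each → 2
  1 × C: no H
  1 × I: no H
  1 × N: no H
  Total hydrogens = 12.

12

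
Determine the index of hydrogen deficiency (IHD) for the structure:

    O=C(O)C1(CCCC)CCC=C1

3

Molecular formula from the SMILES: C10H16O2.
DoU = (2C + 2 + N − H − X)/2 = (2·10 + 2 + 0 − 16 − 0)/2 = 6/2 = 3.
(Structurally: 1 ring(s) + 2 π bond(s) = 3.)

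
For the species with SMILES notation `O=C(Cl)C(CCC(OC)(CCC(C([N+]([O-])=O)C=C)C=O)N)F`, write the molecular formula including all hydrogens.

C13H20ClFN2O5

Heavy atoms from the SMILES: 13 C, 1 Cl, 1 F, 2 N, 5 O.
Implicit hydrogens by atom environment:
  5 × C: 2 H each → 10
  5 × C: 1 H each → 5
  4 × O: no H
  2 × C: no H
  1 × C: 3 H
  1 × Cl: no H
  1 × F: no H
  1 × N: 2 H
  1 × N (charge +1): no H
  1 × O (charge -1): no H
  Total hydrogens = 20.
Molecular formula: C13H20ClFN2O5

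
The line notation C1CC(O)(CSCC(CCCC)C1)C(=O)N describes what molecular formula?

C12H23NO2S

Heavy atoms from the SMILES: 12 C, 1 N, 2 O, 1 S.
Implicit hydrogens by atom environment:
  8 × C: 2 H each → 16
  2 × C: no H
  1 × C: 3 H
  1 × C: 1 H
  1 × N: 2 H
  1 × O: 1 H
  1 × O: no H
  1 × S: no H
  Total hydrogens = 23.
Molecular formula: C12H23NO2S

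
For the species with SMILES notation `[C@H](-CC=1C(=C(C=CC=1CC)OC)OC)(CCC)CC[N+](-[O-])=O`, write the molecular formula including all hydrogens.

Heavy atoms from the SMILES: 17 C, 1 N, 4 O.
Implicit hydrogens by atom environment:
  6 × C: 2 H each → 12
  4 × C: 3 H each → 12
  4 × C (aromatic): no H
  3 × O: no H
  2 × C (aromatic): 1 H each → 2
  1 × C: 1 H
  1 × N (charge +1): no H
  1 × O (charge -1): no H
  Total hydrogens = 27.
Molecular formula: C17H27NO4

C17H27NO4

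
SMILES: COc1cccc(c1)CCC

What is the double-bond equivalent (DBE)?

Molecular formula from the SMILES: C10H14O.
DoU = (2C + 2 + N − H − X)/2 = (2·10 + 2 + 0 − 14 − 0)/2 = 8/2 = 4.
(Structurally: 1 ring(s) + 3 π bond(s) = 4.)

4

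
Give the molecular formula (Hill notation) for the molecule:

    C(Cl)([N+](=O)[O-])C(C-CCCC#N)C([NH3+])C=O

C9H15ClN3O3+

Heavy atoms from the SMILES: 9 C, 1 Cl, 3 N, 3 O.
Implicit hydrogens by atom environment:
  4 × C: 2 H each → 8
  4 × C: 1 H each → 4
  2 × O: no H
  1 × C: no H
  1 × Cl: no H
  1 × N (charge +1): 3 H
  1 × N (charge +1): no H
  1 × N: no H
  1 × O (charge -1): no H
  Total hydrogens = 15.
Net charge +1.
Molecular formula: C9H15ClN3O3+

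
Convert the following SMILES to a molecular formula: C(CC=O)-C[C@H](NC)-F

C6H12FNO

Heavy atoms from the SMILES: 6 C, 1 F, 1 N, 1 O.
Implicit hydrogens by atom environment:
  3 × C: 2 H each → 6
  2 × C: 1 H each → 2
  1 × C: 3 H
  1 × F: no H
  1 × N: 1 H
  1 × O: no H
  Total hydrogens = 12.
Molecular formula: C6H12FNO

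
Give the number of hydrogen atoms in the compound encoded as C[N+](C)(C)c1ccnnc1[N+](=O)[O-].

11

Hydrogens are implicit in SMILES; fill each atom to its normal valence:
  3 × C: 3 H each → 9
  2 × C (aromatic): 1 H each → 2
  2 × C (aromatic): no H
  2 × N (aromatic): no H
  2 × N (charge +1): no H
  1 × O: no H
  1 × O (charge -1): no H
  Total hydrogens = 11.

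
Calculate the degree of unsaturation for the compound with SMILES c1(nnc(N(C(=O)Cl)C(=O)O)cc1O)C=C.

Molecular formula from the SMILES: C8H6ClN3O4.
DoU = (2C + 2 + N − H − X)/2 = (2·8 + 2 + 3 − 6 − 1)/2 = 14/2 = 7.
(Structurally: 1 ring(s) + 6 π bond(s) = 7.)

7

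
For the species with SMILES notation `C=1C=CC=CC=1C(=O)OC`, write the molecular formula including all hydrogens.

C8H8O2

Heavy atoms from the SMILES: 8 C, 2 O.
Implicit hydrogens by atom environment:
  5 × C (aromatic): 1 H each → 5
  2 × O: no H
  1 × C: 3 H
  1 × C (aromatic): no H
  1 × C: no H
  Total hydrogens = 8.
Molecular formula: C8H8O2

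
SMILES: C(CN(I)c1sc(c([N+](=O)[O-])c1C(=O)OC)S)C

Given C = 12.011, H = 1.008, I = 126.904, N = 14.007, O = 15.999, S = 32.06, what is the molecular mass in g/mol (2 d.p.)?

402.22

Molecular formula: C9H11IN2O4S2.
M = 9×12.011 + 11×1.008 + 1×126.904 + 2×14.007 + 4×15.999 + 2×32.06 = 402.22 g/mol.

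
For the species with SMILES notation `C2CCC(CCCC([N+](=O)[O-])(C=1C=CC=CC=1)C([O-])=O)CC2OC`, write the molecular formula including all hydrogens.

C18H24NO5-

Heavy atoms from the SMILES: 18 C, 1 N, 5 O.
Implicit hydrogens by atom environment:
  7 × C: 2 H each → 14
  5 × C (aromatic): 1 H each → 5
  3 × O: no H
  2 × C: 1 H each → 2
  2 × C: no H
  2 × O (charge -1): no H
  1 × C: 3 H
  1 × C (aromatic): no H
  1 × N (charge +1): no H
  Total hydrogens = 24.
Net charge -1.
Molecular formula: C18H24NO5-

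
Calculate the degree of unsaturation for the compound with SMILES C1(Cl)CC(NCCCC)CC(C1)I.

Molecular formula from the SMILES: C10H19ClIN.
DoU = (2C + 2 + N − H − X)/2 = (2·10 + 2 + 1 − 19 − 2)/2 = 2/2 = 1.
(Structurally: 1 ring(s) + 0 π bond(s) = 1.)

1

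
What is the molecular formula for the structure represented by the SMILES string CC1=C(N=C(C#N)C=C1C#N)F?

Heavy atoms from the SMILES: 8 C, 1 F, 3 N.
Implicit hydrogens by atom environment:
  4 × C (aromatic): no H
  2 × C: no H
  2 × N: no H
  1 × C: 3 H
  1 × C (aromatic): 1 H
  1 × F: no H
  1 × N (aromatic): no H
  Total hydrogens = 4.
Molecular formula: C8H4FN3

C8H4FN3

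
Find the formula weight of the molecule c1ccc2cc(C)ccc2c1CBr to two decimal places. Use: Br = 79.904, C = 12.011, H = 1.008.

235.12

Molecular formula: C12H11Br.
M = 1×79.904 + 12×12.011 + 11×1.008 = 235.12 g/mol.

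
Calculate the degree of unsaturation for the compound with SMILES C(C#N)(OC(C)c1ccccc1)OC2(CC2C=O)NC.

Molecular formula from the SMILES: C15H18N2O3.
DoU = (2C + 2 + N − H − X)/2 = (2·15 + 2 + 2 − 18 − 0)/2 = 16/2 = 8.
(Structurally: 2 ring(s) + 6 π bond(s) = 8.)

8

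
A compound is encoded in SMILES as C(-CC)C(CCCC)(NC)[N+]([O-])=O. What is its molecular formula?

C9H20N2O2

Heavy atoms from the SMILES: 9 C, 2 N, 2 O.
Implicit hydrogens by atom environment:
  5 × C: 2 H each → 10
  3 × C: 3 H each → 9
  1 × C: no H
  1 × N: 1 H
  1 × N (charge +1): no H
  1 × O: no H
  1 × O (charge -1): no H
  Total hydrogens = 20.
Molecular formula: C9H20N2O2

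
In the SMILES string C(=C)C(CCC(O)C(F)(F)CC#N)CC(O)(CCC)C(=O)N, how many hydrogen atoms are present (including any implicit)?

Hydrogens are implicit in SMILES; fill each atom to its normal valence:
  7 × C: 2 H each → 14
  4 × C: no H
  3 × C: 1 H each → 3
  2 × F: no H
  2 × O: 1 H each → 2
  1 × C: 3 H
  1 × N: 2 H
  1 × N: no H
  1 × O: no H
  Total hydrogens = 24.

24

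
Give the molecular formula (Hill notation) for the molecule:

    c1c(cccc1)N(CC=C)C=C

C11H13N

Heavy atoms from the SMILES: 11 C, 1 N.
Implicit hydrogens by atom environment:
  5 × C (aromatic): 1 H each → 5
  3 × C: 2 H each → 6
  2 × C: 1 H each → 2
  1 × C (aromatic): no H
  1 × N: no H
  Total hydrogens = 13.
Molecular formula: C11H13N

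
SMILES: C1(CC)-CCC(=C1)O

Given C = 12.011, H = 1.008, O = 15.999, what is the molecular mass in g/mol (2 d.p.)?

Molecular formula: C7H12O.
M = 7×12.011 + 12×1.008 + 1×15.999 = 112.17 g/mol.

112.17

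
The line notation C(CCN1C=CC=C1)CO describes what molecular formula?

C8H13NO

Heavy atoms from the SMILES: 8 C, 1 N, 1 O.
Implicit hydrogens by atom environment:
  4 × C: 2 H each → 8
  4 × C (aromatic): 1 H each → 4
  1 × N (aromatic): no H
  1 × O: 1 H
  Total hydrogens = 13.
Molecular formula: C8H13NO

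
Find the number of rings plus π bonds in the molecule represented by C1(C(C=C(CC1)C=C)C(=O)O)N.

4

Molecular formula from the SMILES: C9H13NO2.
DoU = (2C + 2 + N − H − X)/2 = (2·9 + 2 + 1 − 13 − 0)/2 = 8/2 = 4.
(Structurally: 1 ring(s) + 3 π bond(s) = 4.)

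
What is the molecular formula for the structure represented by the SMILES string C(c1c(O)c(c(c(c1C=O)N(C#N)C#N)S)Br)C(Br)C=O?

Heavy atoms from the SMILES: 2 Br, 12 C, 3 N, 3 O, 1 S.
Implicit hydrogens by atom environment:
  6 × C (aromatic): no H
  3 × C: 1 H each → 3
  3 × N: no H
  2 × Br: no H
  2 × C: no H
  2 × O: no H
  1 × C: 2 H
  1 × O: 1 H
  1 × S: 1 H
  Total hydrogens = 7.
Molecular formula: C12H7Br2N3O3S

C12H7Br2N3O3S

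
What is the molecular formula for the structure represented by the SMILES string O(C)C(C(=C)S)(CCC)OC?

Heavy atoms from the SMILES: 8 C, 2 O, 1 S.
Implicit hydrogens by atom environment:
  3 × C: 3 H each → 9
  3 × C: 2 H each → 6
  2 × C: no H
  2 × O: no H
  1 × S: 1 H
  Total hydrogens = 16.
Molecular formula: C8H16O2S

C8H16O2S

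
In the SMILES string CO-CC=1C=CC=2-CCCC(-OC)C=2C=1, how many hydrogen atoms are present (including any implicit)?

Hydrogens are implicit in SMILES; fill each atom to its normal valence:
  4 × C: 2 H each → 8
  3 × C (aromatic): 1 H each → 3
  3 × C (aromatic): no H
  2 × C: 3 H each → 6
  2 × O: no H
  1 × C: 1 H
  Total hydrogens = 18.

18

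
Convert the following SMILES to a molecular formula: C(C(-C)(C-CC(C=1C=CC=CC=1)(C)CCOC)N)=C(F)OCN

Heavy atoms from the SMILES: 18 C, 1 F, 2 N, 2 O.
Implicit hydrogens by atom environment:
  5 × C: 2 H each → 10
  5 × C (aromatic): 1 H each → 5
  3 × C: 3 H each → 9
  3 × C: no H
  2 × N: 2 H each → 4
  2 × O: no H
  1 × C: 1 H
  1 × C (aromatic): no H
  1 × F: no H
  Total hydrogens = 29.
Molecular formula: C18H29FN2O2

C18H29FN2O2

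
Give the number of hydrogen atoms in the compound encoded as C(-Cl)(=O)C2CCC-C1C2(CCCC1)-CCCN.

24

Hydrogens are implicit in SMILES; fill each atom to its normal valence:
  10 × C: 2 H each → 20
  2 × C: 1 H each → 2
  2 × C: no H
  1 × Cl: no H
  1 × N: 2 H
  1 × O: no H
  Total hydrogens = 24.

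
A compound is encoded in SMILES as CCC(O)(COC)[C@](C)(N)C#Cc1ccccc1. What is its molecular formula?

Heavy atoms from the SMILES: 15 C, 1 N, 2 O.
Implicit hydrogens by atom environment:
  5 × C (aromatic): 1 H each → 5
  4 × C: no H
  3 × C: 3 H each → 9
  2 × C: 2 H each → 4
  1 × C (aromatic): no H
  1 × N: 2 H
  1 × O: 1 H
  1 × O: no H
  Total hydrogens = 21.
Molecular formula: C15H21NO2

C15H21NO2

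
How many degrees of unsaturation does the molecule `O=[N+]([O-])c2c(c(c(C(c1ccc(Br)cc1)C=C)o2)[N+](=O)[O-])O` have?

Molecular formula from the SMILES: C13H9BrN2O6.
DoU = (2C + 2 + N − H − X)/2 = (2·13 + 2 + 2 − 9 − 1)/2 = 20/2 = 10.
(Structurally: 2 ring(s) + 8 π bond(s) = 10.)

10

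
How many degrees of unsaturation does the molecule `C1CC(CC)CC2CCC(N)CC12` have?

2

Molecular formula from the SMILES: C12H23N.
DoU = (2C + 2 + N − H − X)/2 = (2·12 + 2 + 1 − 23 − 0)/2 = 4/2 = 2.
(Structurally: 2 ring(s) + 0 π bond(s) = 2.)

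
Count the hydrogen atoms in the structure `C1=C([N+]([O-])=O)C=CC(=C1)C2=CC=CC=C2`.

Hydrogens are implicit in SMILES; fill each atom to its normal valence:
  9 × C (aromatic): 1 H each → 9
  3 × C (aromatic): no H
  1 × N (charge +1): no H
  1 × O: no H
  1 × O (charge -1): no H
  Total hydrogens = 9.

9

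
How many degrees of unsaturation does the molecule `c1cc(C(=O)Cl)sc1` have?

Molecular formula from the SMILES: C5H3ClOS.
DoU = (2C + 2 + N − H − X)/2 = (2·5 + 2 + 0 − 3 − 1)/2 = 8/2 = 4.
(Structurally: 1 ring(s) + 3 π bond(s) = 4.)

4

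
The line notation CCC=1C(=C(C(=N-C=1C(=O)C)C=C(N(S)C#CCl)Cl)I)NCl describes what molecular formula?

Heavy atoms from the SMILES: 13 C, 3 Cl, 1 I, 3 N, 1 O, 1 S.
Implicit hydrogens by atom environment:
  5 × C (aromatic): no H
  4 × C: no H
  3 × Cl: no H
  2 × C: 3 H each → 6
  1 × C: 2 H
  1 × C: 1 H
  1 × I: no H
  1 × N: 1 H
  1 × N (aromatic): no H
  1 × N: no H
  1 × O: no H
  1 × S: 1 H
  Total hydrogens = 11.
Molecular formula: C13H11Cl3IN3OS

C13H11Cl3IN3OS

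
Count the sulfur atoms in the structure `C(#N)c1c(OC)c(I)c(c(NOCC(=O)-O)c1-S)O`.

The symbol for sulfur appears 1 time in the SMILES.

1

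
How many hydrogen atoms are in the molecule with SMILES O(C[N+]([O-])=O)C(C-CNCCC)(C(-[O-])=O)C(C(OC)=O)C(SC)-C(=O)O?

23

Hydrogens are implicit in SMILES; fill each atom to its normal valence:
  6 × O: no H
  5 × C: 2 H each → 10
  4 × C: no H
  3 × C: 3 H each → 9
  2 × C: 1 H each → 2
  2 × O (charge -1): no H
  1 × N: 1 H
  1 × N (charge +1): no H
  1 × O: 1 H
  1 × S: no H
  Total hydrogens = 23.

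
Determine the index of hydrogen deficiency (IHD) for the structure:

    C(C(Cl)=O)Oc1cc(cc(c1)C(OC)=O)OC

Molecular formula from the SMILES: C11H11ClO5.
DoU = (2C + 2 + N − H − X)/2 = (2·11 + 2 + 0 − 11 − 1)/2 = 12/2 = 6.
(Structurally: 1 ring(s) + 5 π bond(s) = 6.)

6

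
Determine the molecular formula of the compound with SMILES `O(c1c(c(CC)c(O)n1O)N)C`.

C7H12N2O3

Heavy atoms from the SMILES: 7 C, 2 N, 3 O.
Implicit hydrogens by atom environment:
  4 × C (aromatic): no H
  2 × C: 3 H each → 6
  2 × O: 1 H each → 2
  1 × C: 2 H
  1 × N: 2 H
  1 × N (aromatic): no H
  1 × O: no H
  Total hydrogens = 12.
Molecular formula: C7H12N2O3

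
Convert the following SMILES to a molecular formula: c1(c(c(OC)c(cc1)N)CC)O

C9H13NO2

Heavy atoms from the SMILES: 9 C, 1 N, 2 O.
Implicit hydrogens by atom environment:
  4 × C (aromatic): no H
  2 × C: 3 H each → 6
  2 × C (aromatic): 1 H each → 2
  1 × C: 2 H
  1 × N: 2 H
  1 × O: 1 H
  1 × O: no H
  Total hydrogens = 13.
Molecular formula: C9H13NO2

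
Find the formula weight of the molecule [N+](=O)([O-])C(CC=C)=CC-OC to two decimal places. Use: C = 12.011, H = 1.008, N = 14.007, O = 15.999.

Molecular formula: C7H11NO3.
M = 7×12.011 + 11×1.008 + 1×14.007 + 3×15.999 = 157.17 g/mol.

157.17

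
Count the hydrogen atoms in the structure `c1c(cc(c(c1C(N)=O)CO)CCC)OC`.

Hydrogens are implicit in SMILES; fill each atom to its normal valence:
  4 × C (aromatic): no H
  3 × C: 2 H each → 6
  2 × C: 3 H each → 6
  2 × C (aromatic): 1 H each → 2
  2 × O: no H
  1 × C: no H
  1 × N: 2 H
  1 × O: 1 H
  Total hydrogens = 17.

17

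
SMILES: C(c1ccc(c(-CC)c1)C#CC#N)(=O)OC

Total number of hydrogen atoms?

11

Hydrogens are implicit in SMILES; fill each atom to its normal valence:
  4 × C: no H
  3 × C (aromatic): 1 H each → 3
  3 × C (aromatic): no H
  2 × C: 3 H each → 6
  2 × O: no H
  1 × C: 2 H
  1 × N: no H
  Total hydrogens = 11.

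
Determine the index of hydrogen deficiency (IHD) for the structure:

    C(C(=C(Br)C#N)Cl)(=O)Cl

4

Molecular formula from the SMILES: C4BrCl2NO.
DoU = (2C + 2 + N − H − X)/2 = (2·4 + 2 + 1 − 0 − 3)/2 = 8/2 = 4.
(Structurally: 0 ring(s) + 4 π bond(s) = 4.)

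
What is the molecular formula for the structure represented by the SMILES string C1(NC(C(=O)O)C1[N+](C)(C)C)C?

C8H17N2O2+

Heavy atoms from the SMILES: 8 C, 2 N, 2 O.
Implicit hydrogens by atom environment:
  4 × C: 3 H each → 12
  3 × C: 1 H each → 3
  1 × C: no H
  1 × N: 1 H
  1 × N (charge +1): no H
  1 × O: 1 H
  1 × O: no H
  Total hydrogens = 17.
Net charge +1.
Molecular formula: C8H17N2O2+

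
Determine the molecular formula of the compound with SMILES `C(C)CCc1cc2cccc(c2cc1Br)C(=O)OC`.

Heavy atoms from the SMILES: 1 Br, 16 C, 2 O.
Implicit hydrogens by atom environment:
  5 × C (aromatic): 1 H each → 5
  5 × C (aromatic): no H
  3 × C: 2 H each → 6
  2 × C: 3 H each → 6
  2 × O: no H
  1 × Br: no H
  1 × C: no H
  Total hydrogens = 17.
Molecular formula: C16H17BrO2

C16H17BrO2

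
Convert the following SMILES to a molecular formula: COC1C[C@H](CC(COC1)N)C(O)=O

C9H17NO4

Heavy atoms from the SMILES: 9 C, 1 N, 4 O.
Implicit hydrogens by atom environment:
  4 × C: 2 H each → 8
  3 × C: 1 H each → 3
  3 × O: no H
  1 × C: 3 H
  1 × C: no H
  1 × N: 2 H
  1 × O: 1 H
  Total hydrogens = 17.
Molecular formula: C9H17NO4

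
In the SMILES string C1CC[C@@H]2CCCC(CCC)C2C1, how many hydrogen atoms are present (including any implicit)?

Hydrogens are implicit in SMILES; fill each atom to its normal valence:
  9 × C: 2 H each → 18
  3 × C: 1 H each → 3
  1 × C: 3 H
  Total hydrogens = 24.

24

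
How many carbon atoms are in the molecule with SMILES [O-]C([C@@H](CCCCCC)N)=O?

The symbol for carbon appears 8 times in the SMILES.

8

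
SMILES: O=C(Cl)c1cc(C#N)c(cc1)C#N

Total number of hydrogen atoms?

Hydrogens are implicit in SMILES; fill each atom to its normal valence:
  3 × C (aromatic): 1 H each → 3
  3 × C (aromatic): no H
  3 × C: no H
  2 × N: no H
  1 × Cl: no H
  1 × O: no H
  Total hydrogens = 3.

3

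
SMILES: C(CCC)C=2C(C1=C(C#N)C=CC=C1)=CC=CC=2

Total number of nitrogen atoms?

1

The symbol for nitrogen appears 1 time in the SMILES.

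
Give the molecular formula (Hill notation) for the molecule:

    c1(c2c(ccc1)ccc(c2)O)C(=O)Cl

C11H7ClO2

Heavy atoms from the SMILES: 11 C, 1 Cl, 2 O.
Implicit hydrogens by atom environment:
  6 × C (aromatic): 1 H each → 6
  4 × C (aromatic): no H
  1 × C: no H
  1 × Cl: no H
  1 × O: 1 H
  1 × O: no H
  Total hydrogens = 7.
Molecular formula: C11H7ClO2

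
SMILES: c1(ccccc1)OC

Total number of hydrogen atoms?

Hydrogens are implicit in SMILES; fill each atom to its normal valence:
  5 × C (aromatic): 1 H each → 5
  1 × C: 3 H
  1 × C (aromatic): no H
  1 × O: no H
  Total hydrogens = 8.

8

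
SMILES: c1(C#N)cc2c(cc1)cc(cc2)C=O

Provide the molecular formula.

Heavy atoms from the SMILES: 12 C, 1 N, 1 O.
Implicit hydrogens by atom environment:
  6 × C (aromatic): 1 H each → 6
  4 × C (aromatic): no H
  1 × C: 1 H
  1 × C: no H
  1 × N: no H
  1 × O: no H
  Total hydrogens = 7.
Molecular formula: C12H7NO

C12H7NO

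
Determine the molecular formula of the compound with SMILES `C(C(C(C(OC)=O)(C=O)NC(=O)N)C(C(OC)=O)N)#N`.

Heavy atoms from the SMILES: 10 C, 4 N, 6 O.
Implicit hydrogens by atom environment:
  6 × O: no H
  5 × C: no H
  3 × C: 1 H each → 3
  2 × C: 3 H each → 6
  2 × N: 2 H each → 4
  1 × N: 1 H
  1 × N: no H
  Total hydrogens = 14.
Molecular formula: C10H14N4O6

C10H14N4O6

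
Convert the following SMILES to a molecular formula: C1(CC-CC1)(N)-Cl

Heavy atoms from the SMILES: 5 C, 1 Cl, 1 N.
Implicit hydrogens by atom environment:
  4 × C: 2 H each → 8
  1 × C: no H
  1 × Cl: no H
  1 × N: 2 H
  Total hydrogens = 10.
Molecular formula: C5H10ClN

C5H10ClN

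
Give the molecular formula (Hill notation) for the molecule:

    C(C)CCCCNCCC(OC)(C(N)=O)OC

C12H26N2O3

Heavy atoms from the SMILES: 12 C, 2 N, 3 O.
Implicit hydrogens by atom environment:
  7 × C: 2 H each → 14
  3 × C: 3 H each → 9
  3 × O: no H
  2 × C: no H
  1 × N: 2 H
  1 × N: 1 H
  Total hydrogens = 26.
Molecular formula: C12H26N2O3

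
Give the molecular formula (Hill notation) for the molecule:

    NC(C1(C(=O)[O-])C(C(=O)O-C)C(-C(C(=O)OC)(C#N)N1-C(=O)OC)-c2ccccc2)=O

C19H18N3O9-

Heavy atoms from the SMILES: 19 C, 3 N, 9 O.
Implicit hydrogens by atom environment:
  8 × C: no H
  8 × O: no H
  5 × C (aromatic): 1 H each → 5
  3 × C: 3 H each → 9
  2 × C: 1 H each → 2
  2 × N: no H
  1 × C (aromatic): no H
  1 × N: 2 H
  1 × O (charge -1): no H
  Total hydrogens = 18.
Net charge -1.
Molecular formula: C19H18N3O9-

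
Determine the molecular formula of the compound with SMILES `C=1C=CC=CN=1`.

Heavy atoms from the SMILES: 5 C, 1 N.
Implicit hydrogens by atom environment:
  5 × C (aromatic): 1 H each → 5
  1 × N (aromatic): no H
  Total hydrogens = 5.
Molecular formula: C5H5N

C5H5N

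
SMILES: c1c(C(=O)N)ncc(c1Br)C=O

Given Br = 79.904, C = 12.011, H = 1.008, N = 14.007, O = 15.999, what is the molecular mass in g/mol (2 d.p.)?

Molecular formula: C7H5BrN2O2.
M = 1×79.904 + 7×12.011 + 5×1.008 + 2×14.007 + 2×15.999 = 229.03 g/mol.

229.03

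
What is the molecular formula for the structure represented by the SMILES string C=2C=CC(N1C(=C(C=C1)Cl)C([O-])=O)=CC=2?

Heavy atoms from the SMILES: 11 C, 1 Cl, 1 N, 2 O.
Implicit hydrogens by atom environment:
  7 × C (aromatic): 1 H each → 7
  3 × C (aromatic): no H
  1 × C: no H
  1 × Cl: no H
  1 × N (aromatic): no H
  1 × O: no H
  1 × O (charge -1): no H
  Total hydrogens = 7.
Net charge -1.
Molecular formula: C11H7ClNO2-

C11H7ClNO2-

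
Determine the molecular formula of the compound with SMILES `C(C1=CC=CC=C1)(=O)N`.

Heavy atoms from the SMILES: 7 C, 1 N, 1 O.
Implicit hydrogens by atom environment:
  5 × C (aromatic): 1 H each → 5
  1 × C (aromatic): no H
  1 × C: no H
  1 × N: 2 H
  1 × O: no H
  Total hydrogens = 7.
Molecular formula: C7H7NO

C7H7NO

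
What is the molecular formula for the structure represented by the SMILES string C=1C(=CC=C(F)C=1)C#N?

C7H4FN

Heavy atoms from the SMILES: 7 C, 1 F, 1 N.
Implicit hydrogens by atom environment:
  4 × C (aromatic): 1 H each → 4
  2 × C (aromatic): no H
  1 × C: no H
  1 × F: no H
  1 × N: no H
  Total hydrogens = 4.
Molecular formula: C7H4FN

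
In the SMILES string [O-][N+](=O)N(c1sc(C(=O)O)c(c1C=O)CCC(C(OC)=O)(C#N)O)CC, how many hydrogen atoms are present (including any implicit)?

Hydrogens are implicit in SMILES; fill each atom to its normal valence:
  5 × O: no H
  4 × C (aromatic): no H
  4 × C: no H
  3 × C: 2 H each → 6
  2 × C: 3 H each → 6
  2 × N: no H
  2 × O: 1 H each → 2
  1 × C: 1 H
  1 × N (charge +1): no H
  1 × O (charge -1): no H
  1 × S (aromatic): no H
  Total hydrogens = 15.

15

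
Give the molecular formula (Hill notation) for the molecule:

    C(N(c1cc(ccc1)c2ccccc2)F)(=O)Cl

Heavy atoms from the SMILES: 13 C, 1 Cl, 1 F, 1 N, 1 O.
Implicit hydrogens by atom environment:
  9 × C (aromatic): 1 H each → 9
  3 × C (aromatic): no H
  1 × C: no H
  1 × Cl: no H
  1 × F: no H
  1 × N: no H
  1 × O: no H
  Total hydrogens = 9.
Molecular formula: C13H9ClFNO

C13H9ClFNO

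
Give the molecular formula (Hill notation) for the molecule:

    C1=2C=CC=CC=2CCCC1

C10H12

Heavy atoms from the SMILES: 10 C.
Implicit hydrogens by atom environment:
  4 × C: 2 H each → 8
  4 × C (aromatic): 1 H each → 4
  2 × C (aromatic): no H
  Total hydrogens = 12.
Molecular formula: C10H12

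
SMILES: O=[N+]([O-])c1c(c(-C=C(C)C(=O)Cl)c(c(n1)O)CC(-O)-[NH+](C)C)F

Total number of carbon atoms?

The symbol for carbon appears 13 times in the SMILES. Lowercase c denotes aromatic carbon and counts toward C.

13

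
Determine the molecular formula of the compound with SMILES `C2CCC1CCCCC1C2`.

Heavy atoms from the SMILES: 10 C.
Implicit hydrogens by atom environment:
  8 × C: 2 H each → 16
  2 × C: 1 H each → 2
  Total hydrogens = 18.
Molecular formula: C10H18

C10H18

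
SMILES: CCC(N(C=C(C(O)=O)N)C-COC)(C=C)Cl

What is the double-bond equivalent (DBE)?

Molecular formula from the SMILES: C11H19ClN2O3.
DoU = (2C + 2 + N − H − X)/2 = (2·11 + 2 + 2 − 19 − 1)/2 = 6/2 = 3.
(Structurally: 0 ring(s) + 3 π bond(s) = 3.)

3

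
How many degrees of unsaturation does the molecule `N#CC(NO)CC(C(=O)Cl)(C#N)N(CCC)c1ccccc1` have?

Molecular formula from the SMILES: C15H17ClN4O2.
DoU = (2C + 2 + N − H − X)/2 = (2·15 + 2 + 4 − 17 − 1)/2 = 18/2 = 9.
(Structurally: 1 ring(s) + 8 π bond(s) = 9.)

9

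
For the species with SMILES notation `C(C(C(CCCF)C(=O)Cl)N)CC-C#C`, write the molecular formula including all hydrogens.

Heavy atoms from the SMILES: 11 C, 1 Cl, 1 F, 1 N, 1 O.
Implicit hydrogens by atom environment:
  6 × C: 2 H each → 12
  3 × C: 1 H each → 3
  2 × C: no H
  1 × Cl: no H
  1 × F: no H
  1 × N: 2 H
  1 × O: no H
  Total hydrogens = 17.
Molecular formula: C11H17ClFNO

C11H17ClFNO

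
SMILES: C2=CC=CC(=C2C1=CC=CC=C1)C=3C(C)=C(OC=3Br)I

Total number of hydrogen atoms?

Hydrogens are implicit in SMILES; fill each atom to its normal valence:
  9 × C (aromatic): 1 H each → 9
  7 × C (aromatic): no H
  1 × Br: no H
  1 × C: 3 H
  1 × I: no H
  1 × O (aromatic): no H
  Total hydrogens = 12.

12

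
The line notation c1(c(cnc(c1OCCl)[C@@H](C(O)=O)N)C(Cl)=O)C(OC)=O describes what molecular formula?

C11H10Cl2N2O6

Heavy atoms from the SMILES: 11 C, 2 Cl, 2 N, 6 O.
Implicit hydrogens by atom environment:
  5 × O: no H
  4 × C (aromatic): no H
  3 × C: no H
  2 × Cl: no H
  1 × C: 3 H
  1 × C: 2 H
  1 × C (aromatic): 1 H
  1 × C: 1 H
  1 × N: 2 H
  1 × N (aromatic): no H
  1 × O: 1 H
  Total hydrogens = 10.
Molecular formula: C11H10Cl2N2O6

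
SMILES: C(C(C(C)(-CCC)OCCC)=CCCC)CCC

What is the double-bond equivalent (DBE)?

Molecular formula from the SMILES: C17H34O.
DoU = (2C + 2 + N − H − X)/2 = (2·17 + 2 + 0 − 34 − 0)/2 = 2/2 = 1.
(Structurally: 0 ring(s) + 1 π bond(s) = 1.)

1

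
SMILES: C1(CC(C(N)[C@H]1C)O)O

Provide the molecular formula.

C6H13NO2

Heavy atoms from the SMILES: 6 C, 1 N, 2 O.
Implicit hydrogens by atom environment:
  4 × C: 1 H each → 4
  2 × O: 1 H each → 2
  1 × C: 3 H
  1 × C: 2 H
  1 × N: 2 H
  Total hydrogens = 13.
Molecular formula: C6H13NO2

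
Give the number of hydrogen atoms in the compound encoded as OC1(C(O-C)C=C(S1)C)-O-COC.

Hydrogens are implicit in SMILES; fill each atom to its normal valence:
  3 × C: 3 H each → 9
  3 × O: no H
  2 × C: 1 H each → 2
  2 × C: no H
  1 × C: 2 H
  1 × O: 1 H
  1 × S: no H
  Total hydrogens = 14.

14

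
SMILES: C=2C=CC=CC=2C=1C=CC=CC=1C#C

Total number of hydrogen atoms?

Hydrogens are implicit in SMILES; fill each atom to its normal valence:
  9 × C (aromatic): 1 H each → 9
  3 × C (aromatic): no H
  1 × C: 1 H
  1 × C: no H
  Total hydrogens = 10.

10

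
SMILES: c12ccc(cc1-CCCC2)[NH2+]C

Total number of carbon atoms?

The symbol for carbon appears 11 times in the SMILES. Lowercase c denotes aromatic carbon and counts toward C.

11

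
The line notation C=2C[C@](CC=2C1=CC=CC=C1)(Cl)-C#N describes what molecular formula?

Heavy atoms from the SMILES: 12 C, 1 Cl, 1 N.
Implicit hydrogens by atom environment:
  5 × C (aromatic): 1 H each → 5
  3 × C: no H
  2 × C: 2 H each → 4
  1 × C: 1 H
  1 × C (aromatic): no H
  1 × Cl: no H
  1 × N: no H
  Total hydrogens = 10.
Molecular formula: C12H10ClN

C12H10ClN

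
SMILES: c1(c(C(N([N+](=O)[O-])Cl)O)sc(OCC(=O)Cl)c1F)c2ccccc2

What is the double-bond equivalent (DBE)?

9

Molecular formula from the SMILES: C13H9Cl2FN2O5S.
DoU = (2C + 2 + N − H − X)/2 = (2·13 + 2 + 2 − 9 − 3)/2 = 18/2 = 9.
(Structurally: 2 ring(s) + 7 π bond(s) = 9.)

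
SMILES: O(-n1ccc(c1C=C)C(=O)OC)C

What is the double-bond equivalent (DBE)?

Molecular formula from the SMILES: C9H11NO3.
DoU = (2C + 2 + N − H − X)/2 = (2·9 + 2 + 1 − 11 − 0)/2 = 10/2 = 5.
(Structurally: 1 ring(s) + 4 π bond(s) = 5.)

5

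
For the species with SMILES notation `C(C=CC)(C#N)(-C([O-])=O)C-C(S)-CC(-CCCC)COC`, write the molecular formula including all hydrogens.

Heavy atoms from the SMILES: 16 C, 1 N, 3 O, 1 S.
Implicit hydrogens by atom environment:
  6 × C: 2 H each → 12
  4 × C: 1 H each → 4
  3 × C: 3 H each → 9
  3 × C: no H
  2 × O: no H
  1 × N: no H
  1 × O (charge -1): no H
  1 × S: 1 H
  Total hydrogens = 26.
Net charge -1.
Molecular formula: C16H26NO3S-

C16H26NO3S-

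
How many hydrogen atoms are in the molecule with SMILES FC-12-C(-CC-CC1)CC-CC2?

17

Hydrogens are implicit in SMILES; fill each atom to its normal valence:
  8 × C: 2 H each → 16
  1 × C: 1 H
  1 × C: no H
  1 × F: no H
  Total hydrogens = 17.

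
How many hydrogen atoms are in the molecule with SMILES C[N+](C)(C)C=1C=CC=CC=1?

Hydrogens are implicit in SMILES; fill each atom to its normal valence:
  5 × C (aromatic): 1 H each → 5
  3 × C: 3 H each → 9
  1 × C (aromatic): no H
  1 × N (charge +1): no H
  Total hydrogens = 14.

14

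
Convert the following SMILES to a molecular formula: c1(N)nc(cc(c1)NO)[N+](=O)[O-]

Heavy atoms from the SMILES: 5 C, 4 N, 3 O.
Implicit hydrogens by atom environment:
  3 × C (aromatic): no H
  2 × C (aromatic): 1 H each → 2
  1 × N: 2 H
  1 × N: 1 H
  1 × N (aromatic): no H
  1 × N (charge +1): no H
  1 × O: 1 H
  1 × O: no H
  1 × O (charge -1): no H
  Total hydrogens = 6.
Molecular formula: C5H6N4O3

C5H6N4O3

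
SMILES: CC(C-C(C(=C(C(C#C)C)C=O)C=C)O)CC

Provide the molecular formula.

C15H22O2

Heavy atoms from the SMILES: 15 C, 2 O.
Implicit hydrogens by atom environment:
  6 × C: 1 H each → 6
  3 × C: 3 H each → 9
  3 × C: 2 H each → 6
  3 × C: no H
  1 × O: 1 H
  1 × O: no H
  Total hydrogens = 22.
Molecular formula: C15H22O2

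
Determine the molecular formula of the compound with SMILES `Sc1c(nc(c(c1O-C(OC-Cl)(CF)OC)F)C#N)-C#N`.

Heavy atoms from the SMILES: 11 C, 1 Cl, 2 F, 3 N, 3 O, 1 S.
Implicit hydrogens by atom environment:
  5 × C (aromatic): no H
  3 × C: no H
  3 × O: no H
  2 × C: 2 H each → 4
  2 × F: no H
  2 × N: no H
  1 × C: 3 H
  1 × Cl: no H
  1 × N (aromatic): no H
  1 × S: 1 H
  Total hydrogens = 8.
Molecular formula: C11H8ClF2N3O3S

C11H8ClF2N3O3S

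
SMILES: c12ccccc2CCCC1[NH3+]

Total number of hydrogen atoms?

Hydrogens are implicit in SMILES; fill each atom to its normal valence:
  4 × C (aromatic): 1 H each → 4
  3 × C: 2 H each → 6
  2 × C (aromatic): no H
  1 × C: 1 H
  1 × N (charge +1): 3 H
  Total hydrogens = 14.

14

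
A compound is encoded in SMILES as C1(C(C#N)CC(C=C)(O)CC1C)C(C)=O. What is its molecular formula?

C12H17NO2

Heavy atoms from the SMILES: 12 C, 1 N, 2 O.
Implicit hydrogens by atom environment:
  4 × C: 1 H each → 4
  3 × C: 2 H each → 6
  3 × C: no H
  2 × C: 3 H each → 6
  1 × N: no H
  1 × O: 1 H
  1 × O: no H
  Total hydrogens = 17.
Molecular formula: C12H17NO2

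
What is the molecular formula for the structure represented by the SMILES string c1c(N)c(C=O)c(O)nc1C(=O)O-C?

Heavy atoms from the SMILES: 8 C, 2 N, 4 O.
Implicit hydrogens by atom environment:
  4 × C (aromatic): no H
  3 × O: no H
  1 × C: 3 H
  1 × C (aromatic): 1 H
  1 × C: 1 H
  1 × C: no H
  1 × N: 2 H
  1 × N (aromatic): no H
  1 × O: 1 H
  Total hydrogens = 8.
Molecular formula: C8H8N2O4

C8H8N2O4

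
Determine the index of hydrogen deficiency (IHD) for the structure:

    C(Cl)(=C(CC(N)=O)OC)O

Molecular formula from the SMILES: C5H8ClNO3.
DoU = (2C + 2 + N − H − X)/2 = (2·5 + 2 + 1 − 8 − 1)/2 = 4/2 = 2.
(Structurally: 0 ring(s) + 2 π bond(s) = 2.)

2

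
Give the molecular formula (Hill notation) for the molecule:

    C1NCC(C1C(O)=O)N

C5H10N2O2

Heavy atoms from the SMILES: 5 C, 2 N, 2 O.
Implicit hydrogens by atom environment:
  2 × C: 2 H each → 4
  2 × C: 1 H each → 2
  1 × C: no H
  1 × N: 2 H
  1 × N: 1 H
  1 × O: 1 H
  1 × O: no H
  Total hydrogens = 10.
Molecular formula: C5H10N2O2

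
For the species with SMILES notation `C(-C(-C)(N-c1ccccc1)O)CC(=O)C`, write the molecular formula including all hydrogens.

Heavy atoms from the SMILES: 12 C, 1 N, 2 O.
Implicit hydrogens by atom environment:
  5 × C (aromatic): 1 H each → 5
  2 × C: 3 H each → 6
  2 × C: 2 H each → 4
  2 × C: no H
  1 × C (aromatic): no H
  1 × N: 1 H
  1 × O: 1 H
  1 × O: no H
  Total hydrogens = 17.
Molecular formula: C12H17NO2

C12H17NO2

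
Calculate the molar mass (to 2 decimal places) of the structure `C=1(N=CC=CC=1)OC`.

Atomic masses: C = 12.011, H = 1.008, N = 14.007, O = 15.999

Molecular formula: C6H7NO.
M = 6×12.011 + 7×1.008 + 1×14.007 + 1×15.999 = 109.13 g/mol.

109.13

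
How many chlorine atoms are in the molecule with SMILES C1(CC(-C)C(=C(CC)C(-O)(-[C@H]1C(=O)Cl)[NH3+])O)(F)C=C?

The symbol for chlorine appears 1 time in the SMILES.

1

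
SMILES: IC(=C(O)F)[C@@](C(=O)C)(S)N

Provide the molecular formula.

Heavy atoms from the SMILES: 5 C, 1 F, 1 I, 1 N, 2 O, 1 S.
Implicit hydrogens by atom environment:
  4 × C: no H
  1 × C: 3 H
  1 × F: no H
  1 × I: no H
  1 × N: 2 H
  1 × O: 1 H
  1 × O: no H
  1 × S: 1 H
  Total hydrogens = 7.
Molecular formula: C5H7FINO2S

C5H7FINO2S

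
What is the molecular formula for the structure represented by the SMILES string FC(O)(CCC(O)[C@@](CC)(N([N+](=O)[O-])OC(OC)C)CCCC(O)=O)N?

Heavy atoms from the SMILES: 14 C, 1 F, 3 N, 8 O.
Implicit hydrogens by atom environment:
  6 × C: 2 H each → 12
  4 × O: no H
  3 × C: 3 H each → 9
  3 × C: no H
  3 × O: 1 H each → 3
  2 × C: 1 H each → 2
  1 × F: no H
  1 × N: 2 H
  1 × N: no H
  1 × N (charge +1): no H
  1 × O (charge -1): no H
  Total hydrogens = 28.
Molecular formula: C14H28FN3O8

C14H28FN3O8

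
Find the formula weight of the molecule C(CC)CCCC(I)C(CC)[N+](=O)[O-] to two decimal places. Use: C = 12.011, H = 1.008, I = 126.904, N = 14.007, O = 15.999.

Molecular formula: C10H20INO2.
M = 10×12.011 + 20×1.008 + 1×126.904 + 1×14.007 + 2×15.999 = 313.18 g/mol.

313.18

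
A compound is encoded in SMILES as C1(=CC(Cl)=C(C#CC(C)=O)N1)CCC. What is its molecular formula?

C11H12ClNO

Heavy atoms from the SMILES: 11 C, 1 Cl, 1 N, 1 O.
Implicit hydrogens by atom environment:
  3 × C (aromatic): no H
  3 × C: no H
  2 × C: 3 H each → 6
  2 × C: 2 H each → 4
  1 × C (aromatic): 1 H
  1 × Cl: no H
  1 × N (aromatic): 1 H
  1 × O: no H
  Total hydrogens = 12.
Molecular formula: C11H12ClNO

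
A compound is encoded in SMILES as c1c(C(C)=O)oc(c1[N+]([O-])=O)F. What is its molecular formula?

Heavy atoms from the SMILES: 6 C, 1 F, 1 N, 4 O.
Implicit hydrogens by atom environment:
  3 × C (aromatic): no H
  2 × O: no H
  1 × C: 3 H
  1 × C (aromatic): 1 H
  1 × C: no H
  1 × F: no H
  1 × N (charge +1): no H
  1 × O (aromatic): no H
  1 × O (charge -1): no H
  Total hydrogens = 4.
Molecular formula: C6H4FNO4

C6H4FNO4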